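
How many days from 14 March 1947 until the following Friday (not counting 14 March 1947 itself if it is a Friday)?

Mar 14, 1947 is a Friday.
From Friday to the next Friday is 7 days.

7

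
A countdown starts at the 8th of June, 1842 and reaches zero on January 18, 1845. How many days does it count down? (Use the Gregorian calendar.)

Jun 8, 1842 → Jun 8, 1843: 365 days.
Jun 8, 1843 → Jun 8, 1844: 366 days (Feb 29, 1844 is in that span).
Jun 8, 1844 → Jul 8, 1844: 30 days (June has 30).
Jul 8, 1844 → Aug 8, 1844: 31 days (July has 31).
Aug 8, 1844 → Sep 8, 1844: 31 days (August has 31).
Sep 8, 1844 → Oct 8, 1844: 30 days (September has 30).
Oct 8, 1844 → Nov 8, 1844: 31 days (October has 31).
Nov 8, 1844 → Dec 8, 1844: 30 days (November has 30).
Dec 8, 1844 → Jan 8, 1845: 31 days (December has 31).
Jan 8, 1845 → Jan 18, 1845: 10 days.
Total: 955 days.

955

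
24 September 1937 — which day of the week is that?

Friday

January 1, 1937 is a Friday.
Jan 1, 1937 → Feb 1, 1937: 31 days (January has 31).
Feb 1, 1937 → Mar 1, 1937: 28 days (February has 28).
Mar 1, 1937 → Apr 1, 1937: 31 days (March has 31).
Apr 1, 1937 → May 1, 1937: 30 days (April has 30).
May 1, 1937 → Jun 1, 1937: 31 days (May has 31).
Jun 1, 1937 → Jul 1, 1937: 30 days (June has 30).
Jul 1, 1937 → Aug 1, 1937: 31 days (July has 31).
Aug 1, 1937 → Sep 1, 1937: 31 days (August has 31).
Sep 1, 1937 → Sep 24, 1937: 23 days.
Total: 266 days.
266 mod 7 = 0, so Friday + 0 = Friday.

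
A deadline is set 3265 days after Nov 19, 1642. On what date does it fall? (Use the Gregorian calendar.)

+365 (one year) → Nov 19, 1643 (2900 left).
+366 (one year; includes Feb 29, 1644) → Nov 19, 1644 (2534 left).
+365 (one year) → Nov 19, 1645 (2169 left).
+365 (one year) → Nov 19, 1646 (1804 left).
+365 (one year) → Nov 19, 1647 (1439 left).
+366 (one year; includes Feb 29, 1648) → Nov 19, 1648 (1073 left).
+365 (one year) → Nov 19, 1649 (708 left).
+365 (one year) → Nov 19, 1650 (343 left).
Nov has 30 days: +12 → Dec 1, 1650 (331 left).
Dec has 31 days: +31 → Jan 1, 1651 (300 left).
Jan has 31 days: +31 → Feb 1, 1651 (269 left).
Feb has 28 days: +28 → Mar 1, 1651 (241 left).
Mar has 31 days: +31 → Apr 1, 1651 (210 left).
Apr has 30 days: +30 → May 1, 1651 (180 left).
May has 31 days: +31 → Jun 1, 1651 (149 left).
Jun has 30 days: +30 → Jul 1, 1651 (119 left).
Jul has 31 days: +31 → Aug 1, 1651 (88 left).
Aug has 31 days: +31 → Sep 1, 1651 (57 left).
Sep has 30 days: +30 → Oct 1, 1651 (27 left).
+27 → Oct 28, 1651.

October 28, 1651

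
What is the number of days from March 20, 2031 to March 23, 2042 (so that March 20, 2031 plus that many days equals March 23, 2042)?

4021

Mar 20, 2031 → Mar 20, 2032: 366 days (Feb 29, 2032 is in that span).
Mar 20, 2032 → Mar 20, 2033: 365 days.
Mar 20, 2033 → Mar 20, 2034: 365 days.
Mar 20, 2034 → Mar 20, 2035: 365 days.
Mar 20, 2035 → Mar 20, 2036: 366 days (Feb 29, 2036 is in that span).
Mar 20, 2036 → Mar 20, 2037: 365 days.
Mar 20, 2037 → Mar 20, 2038: 365 days.
Mar 20, 2038 → Mar 20, 2039: 365 days.
Mar 20, 2039 → Mar 20, 2040: 366 days (Feb 29, 2040 is in that span).
Mar 20, 2040 → Mar 20, 2041: 365 days.
Mar 20, 2041 → Apr 20, 2041: 31 days (March has 31).
Apr 20, 2041 → May 20, 2041: 30 days (April has 30).
May 20, 2041 → Jun 20, 2041: 31 days (May has 31).
Jun 20, 2041 → Jul 20, 2041: 30 days (June has 30).
Jul 20, 2041 → Aug 20, 2041: 31 days (July has 31).
Aug 20, 2041 → Sep 20, 2041: 31 days (August has 31).
Sep 20, 2041 → Oct 20, 2041: 30 days (September has 30).
Oct 20, 2041 → Nov 20, 2041: 31 days (October has 31).
Nov 20, 2041 → Dec 20, 2041: 30 days (November has 30).
Dec 20, 2041 → Jan 20, 2042: 31 days (December has 31).
Jan 20, 2042 → Feb 20, 2042: 31 days (January has 31).
Feb 20, 2042 → Mar 20, 2042: 28 days (February has 28).
Mar 20, 2042 → Mar 23, 2042: 3 days.
Total: 4021 days.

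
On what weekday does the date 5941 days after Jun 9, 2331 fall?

Sunday

First find the weekday of Jun 9, 2331. Doomsday rule: the anchor day for the 2300s is Wednesday. For year 31: 31÷12 = 2 r 7, and 7÷4 = 1, so 2+7+1 = 10.
Wednesday + 10 ≡ Saturday — that's 2331's doomsday.
In June the doomsday date is Jun 6.
Jun 9 is 3 days after Jun 6; 3 mod 7 = 3, so Saturday + 3 = Tuesday.
5941 mod 7 = 5, so 5941 days after a Tuesday is Tuesday + 5 = Sunday.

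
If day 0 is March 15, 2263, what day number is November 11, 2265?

972

Mar 15, 2263 → Mar 15, 2264: 366 days (Feb 29, 2264 is in that span).
Mar 15, 2264 → Mar 15, 2265: 365 days.
Mar 15, 2265 → Apr 15, 2265: 31 days (March has 31).
Apr 15, 2265 → May 15, 2265: 30 days (April has 30).
May 15, 2265 → Jun 15, 2265: 31 days (May has 31).
Jun 15, 2265 → Jul 15, 2265: 30 days (June has 30).
Jul 15, 2265 → Aug 15, 2265: 31 days (July has 31).
Aug 15, 2265 → Sep 15, 2265: 31 days (August has 31).
Sep 15, 2265 → Oct 15, 2265: 30 days (September has 30).
Oct 15, 2265 → Nov 11, 2265: 27 days.
Total: 972 days.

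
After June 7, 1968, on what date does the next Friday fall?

Jun 7, 1968 is a Friday.
From Friday to the next Friday is 7 days.
Jun 7, 1968 + 7 = Jun 14, 1968.

June 14, 1968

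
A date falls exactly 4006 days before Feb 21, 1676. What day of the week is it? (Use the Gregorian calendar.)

Wednesday

Feb 21, 1676 is a Friday.
4006 mod 7 = 2, so 4006 days before a Friday is Friday − 2 = Wednesday.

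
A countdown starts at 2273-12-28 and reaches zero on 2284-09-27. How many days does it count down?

3926

Dec 28, 2273 → Dec 28, 2274: 365 days.
Dec 28, 2274 → Dec 28, 2275: 365 days.
Dec 28, 2275 → Dec 28, 2276: 366 days (Feb 29, 2276 is in that span).
Dec 28, 2276 → Dec 28, 2277: 365 days.
Dec 28, 2277 → Dec 28, 2278: 365 days.
Dec 28, 2278 → Dec 28, 2279: 365 days.
Dec 28, 2279 → Dec 28, 2280: 366 days (Feb 29, 2280 is in that span).
Dec 28, 2280 → Dec 28, 2281: 365 days.
Dec 28, 2281 → Dec 28, 2282: 365 days.
Dec 28, 2282 → Dec 28, 2283: 365 days.
Dec 28, 2283 → Jan 28, 2284: 31 days (December has 31).
Jan 28, 2284 → Feb 28, 2284: 31 days (January has 31).
Feb 28, 2284 → Mar 28, 2284: 29 days (February has 29).
Mar 28, 2284 → Apr 28, 2284: 31 days (March has 31).
Apr 28, 2284 → May 28, 2284: 30 days (April has 30).
May 28, 2284 → Jun 28, 2284: 31 days (May has 31).
Jun 28, 2284 → Jul 28, 2284: 30 days (June has 30).
Jul 28, 2284 → Aug 28, 2284: 31 days (July has 31).
Aug 28, 2284 → Sep 27, 2284: 30 days.
Total: 3926 days.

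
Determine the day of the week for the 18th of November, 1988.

Friday

Doomsday rule: the anchor day for the 1900s is Wednesday. For year 88: 88÷12 = 7 r 4, and 4÷4 = 1, so 7+4+1 = 12.
Wednesday + 12 ≡ Monday — that's 1988's doomsday.
In November the doomsday date is Nov 7.
Nov 18 is 11 days after Nov 7; 11 mod 7 = 4, so Monday + 4 = Friday.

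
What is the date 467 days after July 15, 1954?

October 25, 1955

+365 (one year) → Jul 15, 1955 (102 left).
Jul has 31 days: +17 → Aug 1, 1955 (85 left).
Aug has 31 days: +31 → Sep 1, 1955 (54 left).
Sep has 30 days: +30 → Oct 1, 1955 (24 left).
+24 → Oct 25, 1955.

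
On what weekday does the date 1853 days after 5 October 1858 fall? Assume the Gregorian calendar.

Oct 5, 1858 is a Tuesday.
1853 mod 7 = 5, so 1853 days after a Tuesday is Tuesday + 5 = Sunday.

Sunday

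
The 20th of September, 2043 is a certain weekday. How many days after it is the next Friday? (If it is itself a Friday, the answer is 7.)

5

Sep 20, 2043 is a Sunday.
From Sunday to the next Friday is 5 days.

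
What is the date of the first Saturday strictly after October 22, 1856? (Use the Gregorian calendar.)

October 25, 1856

Oct 22, 1856 is a Wednesday.
From Wednesday to the next Saturday is 3 days.
Oct 22, 1856 + 3 = Oct 25, 1856.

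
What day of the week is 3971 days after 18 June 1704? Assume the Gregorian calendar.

Friday

First find the weekday of Jun 18, 1704. Doomsday rule: the anchor day for the 1700s is Sunday. For year 04: 4÷12 = 0 r 4, and 4÷4 = 1, so 0+4+1 = 5.
Sunday + 5 ≡ Friday — that's 1704's doomsday.
In June the doomsday date is Jun 6.
Jun 18 is 12 days after Jun 6; 12 mod 7 = 5, so Friday + 5 = Wednesday.
3971 mod 7 = 2, so 3971 days after a Wednesday is Wednesday + 2 = Friday.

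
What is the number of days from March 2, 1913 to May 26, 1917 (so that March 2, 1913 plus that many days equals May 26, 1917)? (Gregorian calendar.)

1546

Mar 2, 1913 → Mar 2, 1914: 365 days.
Mar 2, 1914 → Mar 2, 1915: 365 days.
Mar 2, 1915 → Mar 2, 1916: 366 days (Feb 29, 1916 is in that span).
Mar 2, 1916 → Mar 2, 1917: 365 days.
Mar 2, 1917 → Apr 2, 1917: 31 days (March has 31).
Apr 2, 1917 → May 2, 1917: 30 days (April has 30).
May 2, 1917 → May 26, 1917: 24 days.
Total: 1546 days.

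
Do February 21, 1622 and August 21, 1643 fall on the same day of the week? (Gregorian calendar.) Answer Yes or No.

From Feb 21, 1622 to Aug 21, 1643 is 7851 days.
7851 mod 7 = 4, so they are different weekdays.
(Feb 21, 1622 is a Monday; Aug 21, 1643 is a Friday.)

No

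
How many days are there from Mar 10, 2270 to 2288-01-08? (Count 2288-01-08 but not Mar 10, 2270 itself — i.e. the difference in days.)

Mar 10, 2270 → Mar 10, 2271: 365 days.
Mar 10, 2271 → Mar 10, 2272: 366 days (Feb 29, 2272 is in that span).
Mar 10, 2272 → Mar 10, 2273: 365 days.
Mar 10, 2273 → Mar 10, 2274: 365 days.
Mar 10, 2274 → Mar 10, 2275: 365 days.
Mar 10, 2275 → Mar 10, 2276: 366 days (Feb 29, 2276 is in that span).
Mar 10, 2276 → Mar 10, 2277: 365 days.
Mar 10, 2277 → Mar 10, 2278: 365 days.
Mar 10, 2278 → Mar 10, 2279: 365 days.
Mar 10, 2279 → Mar 10, 2280: 366 days (Feb 29, 2280 is in that span).
Mar 10, 2280 → Mar 10, 2281: 365 days.
Mar 10, 2281 → Mar 10, 2282: 365 days.
Mar 10, 2282 → Mar 10, 2283: 365 days.
Mar 10, 2283 → Mar 10, 2284: 366 days (Feb 29, 2284 is in that span).
Mar 10, 2284 → Mar 10, 2285: 365 days.
Mar 10, 2285 → Mar 10, 2286: 365 days.
Mar 10, 2286 → Mar 10, 2287: 365 days.
Mar 10, 2287 → Apr 10, 2287: 31 days (March has 31).
Apr 10, 2287 → May 10, 2287: 30 days (April has 30).
May 10, 2287 → Jun 10, 2287: 31 days (May has 31).
Jun 10, 2287 → Jul 10, 2287: 30 days (June has 30).
Jul 10, 2287 → Aug 10, 2287: 31 days (July has 31).
Aug 10, 2287 → Sep 10, 2287: 31 days (August has 31).
Sep 10, 2287 → Oct 10, 2287: 30 days (September has 30).
Oct 10, 2287 → Nov 10, 2287: 31 days (October has 31).
Nov 10, 2287 → Dec 10, 2287: 30 days (November has 30).
Dec 10, 2287 → Jan 8, 2288: 29 days.
Total: 6513 days.

6513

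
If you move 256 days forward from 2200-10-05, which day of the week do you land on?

Thursday

First find the weekday of Oct 5, 2200. Doomsday rule: the anchor day for the 2200s is Friday. For year 00: 0÷12 = 0 r 0, and 0÷4 = 0, so 0+0+0 = 0.
Friday + 0 ≡ Friday — that's 2200's doomsday.
In October the doomsday date is Oct 10.
Oct 5 is 5 days before Oct 10; 5 mod 7 = 5, so Friday − 5 = Sunday.
256 mod 7 = 4, so 256 days after a Sunday is Sunday + 4 = Thursday.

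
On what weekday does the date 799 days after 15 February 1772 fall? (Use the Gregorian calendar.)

Sunday

First find the weekday of Feb 15, 1772. Doomsday rule: the anchor day for the 1700s is Sunday. For year 72: 72÷12 = 6 r 0, and 0÷4 = 0, so 6+0+0 = 6.
Sunday + 6 ≡ Saturday — that's 1772's doomsday.
In February the doomsday date is Feb 29 (1772 is a leap year (divisible by 4)).
Feb 15 is 14 days before Feb 29; 14 mod 7 = 0, so Saturday − 0 = Saturday.
799 mod 7 = 1, so 799 days after a Saturday is Saturday + 1 = Sunday.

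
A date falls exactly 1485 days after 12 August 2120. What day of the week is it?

First find the weekday of Aug 12, 2120. Doomsday rule: the anchor day for the 2100s is Sunday. For year 20: 20÷12 = 1 r 8, and 8÷4 = 2, so 1+8+2 = 11.
Sunday + 11 ≡ Thursday — that's 2120's doomsday.
In August the doomsday date is Aug 8.
Aug 12 is 4 days after Aug 8; 4 mod 7 = 4, so Thursday + 4 = Monday.
1485 mod 7 = 1, so 1485 days after a Monday is Monday + 1 = Tuesday.

Tuesday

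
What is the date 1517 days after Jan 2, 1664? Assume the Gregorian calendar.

+366 (one year; includes Feb 29, 1664) → Jan 2, 1665 (1151 left).
+365 (one year) → Jan 2, 1666 (786 left).
+365 (one year) → Jan 2, 1667 (421 left).
+365 (one year) → Jan 2, 1668 (56 left).
Jan has 31 days: +30 → Feb 1, 1668 (26 left).
+26 → Feb 27, 1668.

February 27, 1668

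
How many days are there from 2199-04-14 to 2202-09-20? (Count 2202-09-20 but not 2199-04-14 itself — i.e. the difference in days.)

Apr 14, 2199 → Apr 14, 2200: 365 days.
Apr 14, 2200 → Apr 14, 2201: 365 days.
Apr 14, 2201 → Apr 14, 2202: 365 days.
Apr 14, 2202 → May 14, 2202: 30 days (April has 30).
May 14, 2202 → Jun 14, 2202: 31 days (May has 31).
Jun 14, 2202 → Jul 14, 2202: 30 days (June has 30).
Jul 14, 2202 → Aug 14, 2202: 31 days (July has 31).
Aug 14, 2202 → Sep 14, 2202: 31 days (August has 31).
Sep 14, 2202 → Sep 20, 2202: 6 days.
Total: 1254 days.

1254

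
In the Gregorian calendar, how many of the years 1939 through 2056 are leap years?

30

Multiples of 4 in [1939,2056]: 30.
Of those, multiples of 100: 1 (not leap unless ÷400).
Multiples of 400: 1.
Leap years = 30 − 1 + 1 = 30.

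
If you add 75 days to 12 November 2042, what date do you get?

Nov has 30 days: +19 → Dec 1, 2042 (56 left).
Dec has 31 days: +31 → Jan 1, 2043 (25 left).
+25 → Jan 26, 2043.

January 26, 2043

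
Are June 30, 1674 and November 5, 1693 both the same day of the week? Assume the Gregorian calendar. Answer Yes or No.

No

From Jun 30, 1674 to Nov 5, 1693 is 7068 days.
7068 mod 7 = 5, so they are different weekdays.
(Jun 30, 1674 is a Saturday; Nov 5, 1693 is a Thursday.)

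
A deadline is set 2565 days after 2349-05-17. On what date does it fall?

+365 (one year) → May 17, 2350 (2200 left).
+365 (one year) → May 17, 2351 (1835 left).
+366 (one year; includes Feb 29, 2352) → May 17, 2352 (1469 left).
+365 (one year) → May 17, 2353 (1104 left).
+365 (one year) → May 17, 2354 (739 left).
+365 (one year) → May 17, 2355 (374 left).
May has 31 days: +15 → Jun 1, 2355 (359 left).
Jun has 30 days: +30 → Jul 1, 2355 (329 left).
Jul has 31 days: +31 → Aug 1, 2355 (298 left).
Aug has 31 days: +31 → Sep 1, 2355 (267 left).
Sep has 30 days: +30 → Oct 1, 2355 (237 left).
Oct has 31 days: +31 → Nov 1, 2355 (206 left).
Nov has 30 days: +30 → Dec 1, 2355 (176 left).
Dec has 31 days: +31 → Jan 1, 2356 (145 left).
Jan has 31 days: +31 → Feb 1, 2356 (114 left).
Feb has 29 days: +29 → Mar 1, 2356 (85 left).
Mar has 31 days: +31 → Apr 1, 2356 (54 left).
Apr has 30 days: +30 → May 1, 2356 (24 left).
+24 → May 25, 2356.

May 25, 2356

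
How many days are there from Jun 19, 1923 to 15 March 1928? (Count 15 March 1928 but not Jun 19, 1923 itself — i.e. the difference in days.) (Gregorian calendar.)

Jun 19, 1923 → Jun 19, 1924: 366 days (Feb 29, 1924 is in that span).
Jun 19, 1924 → Jun 19, 1925: 365 days.
Jun 19, 1925 → Jun 19, 1926: 365 days.
Jun 19, 1926 → Jun 19, 1927: 365 days.
Jun 19, 1927 → Jul 19, 1927: 30 days (June has 30).
Jul 19, 1927 → Aug 19, 1927: 31 days (July has 31).
Aug 19, 1927 → Sep 19, 1927: 31 days (August has 31).
Sep 19, 1927 → Oct 19, 1927: 30 days (September has 30).
Oct 19, 1927 → Nov 19, 1927: 31 days (October has 31).
Nov 19, 1927 → Dec 19, 1927: 30 days (November has 30).
Dec 19, 1927 → Jan 19, 1928: 31 days (December has 31).
Jan 19, 1928 → Feb 19, 1928: 31 days (January has 31).
Feb 19, 1928 → Mar 15, 1928: 25 days.
Total: 1731 days.

1731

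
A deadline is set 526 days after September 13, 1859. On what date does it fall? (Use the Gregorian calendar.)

February 20, 1861

+366 (one year; includes Feb 29, 1860) → Sep 13, 1860 (160 left).
Sep has 30 days: +18 → Oct 1, 1860 (142 left).
Oct has 31 days: +31 → Nov 1, 1860 (111 left).
Nov has 30 days: +30 → Dec 1, 1860 (81 left).
Dec has 31 days: +31 → Jan 1, 1861 (50 left).
Jan has 31 days: +31 → Feb 1, 1861 (19 left).
+19 → Feb 20, 1861.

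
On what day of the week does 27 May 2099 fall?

January 1, 2099 is a Thursday.
Jan 1, 2099 → Feb 1, 2099: 31 days (January has 31).
Feb 1, 2099 → Mar 1, 2099: 28 days (February has 28).
Mar 1, 2099 → Apr 1, 2099: 31 days (March has 31).
Apr 1, 2099 → May 1, 2099: 30 days (April has 30).
May 1, 2099 → May 27, 2099: 26 days.
Total: 146 days.
146 mod 7 = 6, so Thursday + 6 = Wednesday.

Wednesday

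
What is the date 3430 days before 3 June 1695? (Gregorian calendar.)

−365 (one year) → Jun 3, 1694 (3065 left).
−365 (one year) → Jun 3, 1693 (2700 left).
−365 (one year) → Jun 3, 1692 (2335 left).
−366 (one year; includes Feb 29, 1692) → Jun 3, 1691 (1969 left).
−365 (one year) → Jun 3, 1690 (1604 left).
−365 (one year) → Jun 3, 1689 (1239 left).
−365 (one year) → Jun 3, 1688 (874 left).
−366 (one year; includes Feb 29, 1688) → Jun 3, 1687 (508 left).
−365 (one year) → Jun 3, 1686 (143 left).
−3 → May 31, 1686 (end of May, 31 days; 140 left).
−31 → Apr 30, 1686 (end of Apr, 30 days; 109 left).
−30 → Mar 31, 1686 (end of Mar, 31 days; 79 left).
−31 → Feb 28, 1686 (end of Feb, 28 days; 48 left).
−28 → Jan 31, 1686 (end of Jan, 31 days; 20 left).
−20 → Jan 11, 1686.

January 11, 1686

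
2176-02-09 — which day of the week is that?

Doomsday rule: the anchor day for the 2100s is Sunday. For year 76: 76÷12 = 6 r 4, and 4÷4 = 1, so 6+4+1 = 11.
Sunday + 11 ≡ Thursday — that's 2176's doomsday.
In February the doomsday date is Feb 29 (2176 is a leap year (divisible by 4)).
Feb 9 is 20 days before Feb 29; 20 mod 7 = 6, so Thursday − 6 = Friday.

Friday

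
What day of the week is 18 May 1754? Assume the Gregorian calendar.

Doomsday rule: the anchor day for the 1700s is Sunday. For year 54: 54÷12 = 4 r 6, and 6÷4 = 1, so 4+6+1 = 11.
Sunday + 11 ≡ Thursday — that's 1754's doomsday.
In May the doomsday date is May 9.
May 18 is 9 days after May 9; 9 mod 7 = 2, so Thursday + 2 = Saturday.

Saturday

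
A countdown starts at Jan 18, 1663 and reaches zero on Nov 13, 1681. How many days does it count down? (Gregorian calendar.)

Jan 18, 1663 → Jan 18, 1664: 365 days.
Jan 18, 1664 → Jan 18, 1665: 366 days (Feb 29, 1664 is in that span).
Jan 18, 1665 → Jan 18, 1666: 365 days.
Jan 18, 1666 → Jan 18, 1667: 365 days.
Jan 18, 1667 → Jan 18, 1668: 365 days.
Jan 18, 1668 → Jan 18, 1669: 366 days (Feb 29, 1668 is in that span).
Jan 18, 1669 → Jan 18, 1670: 365 days.
Jan 18, 1670 → Jan 18, 1671: 365 days.
Jan 18, 1671 → Jan 18, 1672: 365 days.
Jan 18, 1672 → Jan 18, 1673: 366 days (Feb 29, 1672 is in that span).
Jan 18, 1673 → Jan 18, 1674: 365 days.
Jan 18, 1674 → Jan 18, 1675: 365 days.
Jan 18, 1675 → Jan 18, 1676: 365 days.
Jan 18, 1676 → Jan 18, 1677: 366 days (Feb 29, 1676 is in that span).
Jan 18, 1677 → Jan 18, 1678: 365 days.
Jan 18, 1678 → Jan 18, 1679: 365 days.
Jan 18, 1679 → Jan 18, 1680: 365 days.
Jan 18, 1680 → Jan 18, 1681: 366 days (Feb 29, 1680 is in that span).
Jan 18, 1681 → Feb 18, 1681: 31 days (January has 31).
Feb 18, 1681 → Mar 18, 1681: 28 days (February has 28).
Mar 18, 1681 → Apr 18, 1681: 31 days (March has 31).
Apr 18, 1681 → May 18, 1681: 30 days (April has 30).
May 18, 1681 → Jun 18, 1681: 31 days (May has 31).
Jun 18, 1681 → Jul 18, 1681: 30 days (June has 30).
Jul 18, 1681 → Aug 18, 1681: 31 days (July has 31).
Aug 18, 1681 → Sep 18, 1681: 31 days (August has 31).
Sep 18, 1681 → Oct 18, 1681: 30 days (September has 30).
Oct 18, 1681 → Nov 13, 1681: 26 days.
Total: 6874 days.

6874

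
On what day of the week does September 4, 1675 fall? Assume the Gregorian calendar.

Doomsday rule: the anchor day for the 1600s is Tuesday. For year 75: 75÷12 = 6 r 3, and 3÷4 = 0, so 6+3+0 = 9.
Tuesday + 9 ≡ Thursday — that's 1675's doomsday.
In September the doomsday date is Sep 5.
Sep 4 is 1 day before Sep 5; 1 mod 7 = 1, so Thursday − 1 = Wednesday.

Wednesday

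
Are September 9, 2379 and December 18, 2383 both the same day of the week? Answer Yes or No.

Yes

From Sep 9, 2379 to Dec 18, 2383 is 1561 days.
1561 mod 7 = 0, so they are the same weekday.
(Sep 9, 2379 is a Sunday; Dec 18, 2383 is a Sunday.)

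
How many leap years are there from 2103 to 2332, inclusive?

Multiples of 4 in [2103,2332]: 58.
Of those, multiples of 100: 2 (not leap unless ÷400).
Multiples of 400: 0.
Leap years = 58 − 2 + 0 = 56.

56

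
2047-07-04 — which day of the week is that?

Doomsday rule: the anchor day for the 2000s is Tuesday. For year 47: 47÷12 = 3 r 11, and 11÷4 = 2, so 3+11+2 = 16.
Tuesday + 16 ≡ Thursday — that's 2047's doomsday.
In July the doomsday date is Jul 11.
Jul 4 is 7 days before Jul 11; 7 mod 7 = 0, so Thursday − 0 = Thursday.

Thursday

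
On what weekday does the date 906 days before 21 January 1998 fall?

First find the weekday of Jan 21, 1998. Doomsday rule: the anchor day for the 1900s is Wednesday. For year 98: 98÷12 = 8 r 2, and 2÷4 = 0, so 8+2+0 = 10.
Wednesday + 10 ≡ Saturday — that's 1998's doomsday.
In January the doomsday date is Jan 3 (1998 is not a leap year).
Jan 21 is 18 days after Jan 3; 18 mod 7 = 4, so Saturday + 4 = Wednesday.
906 mod 7 = 3, so 906 days before a Wednesday is Wednesday − 3 = Sunday.

Sunday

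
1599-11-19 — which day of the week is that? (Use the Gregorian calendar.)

Friday

Doomsday rule: the anchor day for the 1500s is Wednesday. For year 99: 99÷12 = 8 r 3, and 3÷4 = 0, so 8+3+0 = 11.
Wednesday + 11 ≡ Sunday — that's 1599's doomsday.
In November the doomsday date is Nov 7.
Nov 19 is 12 days after Nov 7; 12 mod 7 = 5, so Sunday + 5 = Friday.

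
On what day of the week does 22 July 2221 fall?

Doomsday rule: the anchor day for the 2200s is Friday. For year 21: 21÷12 = 1 r 9, and 9÷4 = 2, so 1+9+2 = 12.
Friday + 12 ≡ Wednesday — that's 2221's doomsday.
In July the doomsday date is Jul 11.
Jul 22 is 11 days after Jul 11; 11 mod 7 = 4, so Wednesday + 4 = Sunday.

Sunday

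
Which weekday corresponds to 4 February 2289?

Doomsday rule: the anchor day for the 2200s is Friday. For year 89: 89÷12 = 7 r 5, and 5÷4 = 1, so 7+5+1 = 13.
Friday + 13 ≡ Thursday — that's 2289's doomsday.
In February the doomsday date is Feb 28 (2289 is not a leap year).
Feb 4 is 24 days before Feb 28; 24 mod 7 = 3, so Thursday − 3 = Monday.

Monday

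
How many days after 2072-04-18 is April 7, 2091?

Apr 18, 2072 → Apr 18, 2073: 365 days.
Apr 18, 2073 → Apr 18, 2074: 365 days.
Apr 18, 2074 → Apr 18, 2075: 365 days.
Apr 18, 2075 → Apr 18, 2076: 366 days (Feb 29, 2076 is in that span).
Apr 18, 2076 → Apr 18, 2077: 365 days.
Apr 18, 2077 → Apr 18, 2078: 365 days.
Apr 18, 2078 → Apr 18, 2079: 365 days.
Apr 18, 2079 → Apr 18, 2080: 366 days (Feb 29, 2080 is in that span).
Apr 18, 2080 → Apr 18, 2081: 365 days.
Apr 18, 2081 → Apr 18, 2082: 365 days.
Apr 18, 2082 → Apr 18, 2083: 365 days.
Apr 18, 2083 → Apr 18, 2084: 366 days (Feb 29, 2084 is in that span).
Apr 18, 2084 → Apr 18, 2085: 365 days.
Apr 18, 2085 → Apr 18, 2086: 365 days.
Apr 18, 2086 → Apr 18, 2087: 365 days.
Apr 18, 2087 → Apr 18, 2088: 366 days (Feb 29, 2088 is in that span).
Apr 18, 2088 → Apr 18, 2089: 365 days.
Apr 18, 2089 → Apr 18, 2090: 365 days.
Apr 18, 2090 → May 18, 2090: 30 days (April has 30).
May 18, 2090 → Jun 18, 2090: 31 days (May has 31).
Jun 18, 2090 → Jul 18, 2090: 30 days (June has 30).
Jul 18, 2090 → Aug 18, 2090: 31 days (July has 31).
Aug 18, 2090 → Sep 18, 2090: 31 days (August has 31).
Sep 18, 2090 → Oct 18, 2090: 30 days (September has 30).
Oct 18, 2090 → Nov 18, 2090: 31 days (October has 31).
Nov 18, 2090 → Dec 18, 2090: 30 days (November has 30).
Dec 18, 2090 → Jan 18, 2091: 31 days (December has 31).
Jan 18, 2091 → Feb 18, 2091: 31 days (January has 31).
Feb 18, 2091 → Mar 18, 2091: 28 days (February has 28).
Mar 18, 2091 → Apr 7, 2091: 20 days.
Total: 6928 days.

6928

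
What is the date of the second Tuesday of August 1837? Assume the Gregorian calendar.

August 8, 1837

August 1, 1837 is a Tuesday.
The first Tuesday is therefore August 1 (same day).
The second Tuesday is 1 + 1×7 = August 8.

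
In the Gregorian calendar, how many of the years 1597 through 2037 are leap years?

Multiples of 4 in [1597,2037]: 110.
Of those, multiples of 100: 5 (not leap unless ÷400).
Multiples of 400: 2.
Leap years = 110 − 5 + 2 = 107.

107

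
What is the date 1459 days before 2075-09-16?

September 18, 2071

−365 (one year) → Sep 16, 2074 (1094 left).
−365 (one year) → Sep 16, 2073 (729 left).
−365 (one year) → Sep 16, 2072 (364 left).
−16 → Aug 31, 2072 (end of Aug, 31 days; 348 left).
−31 → Jul 31, 2072 (end of Jul, 31 days; 317 left).
−31 → Jun 30, 2072 (end of Jun, 30 days; 286 left).
−30 → May 31, 2072 (end of May, 31 days; 256 left).
−31 → Apr 30, 2072 (end of Apr, 30 days; 225 left).
−30 → Mar 31, 2072 (end of Mar, 31 days; 195 left).
−31 → Feb 29, 2072 (end of Feb, 29 days; 164 left).
−29 → Jan 31, 2072 (end of Jan, 31 days; 135 left).
−31 → Dec 31, 2071 (end of Dec, 31 days; 104 left).
−31 → Nov 30, 2071 (end of Nov, 30 days; 73 left).
−30 → Oct 31, 2071 (end of Oct, 31 days; 43 left).
−31 → Sep 30, 2071 (end of Sep, 30 days; 12 left).
−12 → Sep 18, 2071.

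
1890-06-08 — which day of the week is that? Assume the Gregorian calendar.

Sunday

Doomsday rule: the anchor day for the 1800s is Friday. For year 90: 90÷12 = 7 r 6, and 6÷4 = 1, so 7+6+1 = 14.
Friday + 14 ≡ Friday — that's 1890's doomsday.
In June the doomsday date is Jun 6.
Jun 8 is 2 days after Jun 6; 2 mod 7 = 2, so Friday + 2 = Sunday.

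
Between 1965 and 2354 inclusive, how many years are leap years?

Multiples of 4 in [1965,2354]: 97.
Of those, multiples of 100: 4 (not leap unless ÷400).
Multiples of 400: 1.
Leap years = 97 − 4 + 1 = 94.

94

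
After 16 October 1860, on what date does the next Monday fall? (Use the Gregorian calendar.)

October 22, 1860

Oct 16, 1860 is a Tuesday.
From Tuesday to the next Monday is 6 days.
Oct 16, 1860 + 6 = Oct 22, 1860.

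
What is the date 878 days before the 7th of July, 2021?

−365 (one year) → Jul 7, 2020 (513 left).
−366 (one year; includes Feb 29, 2020) → Jul 7, 2019 (147 left).
−7 → Jun 30, 2019 (end of Jun, 30 days; 140 left).
−30 → May 31, 2019 (end of May, 31 days; 110 left).
−31 → Apr 30, 2019 (end of Apr, 30 days; 79 left).
−30 → Mar 31, 2019 (end of Mar, 31 days; 49 left).
−31 → Feb 28, 2019 (end of Feb, 28 days; 18 left).
−18 → Feb 10, 2019.

February 10, 2019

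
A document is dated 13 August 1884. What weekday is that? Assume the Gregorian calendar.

Wednesday

Doomsday rule: the anchor day for the 1800s is Friday. For year 84: 84÷12 = 7 r 0, and 0÷4 = 0, so 7+0+0 = 7.
Friday + 7 ≡ Friday — that's 1884's doomsday.
In August the doomsday date is Aug 8.
Aug 13 is 5 days after Aug 8; 5 mod 7 = 5, so Friday + 5 = Wednesday.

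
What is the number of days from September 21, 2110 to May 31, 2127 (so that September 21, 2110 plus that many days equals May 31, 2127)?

Sep 21, 2110 → Sep 21, 2111: 365 days.
Sep 21, 2111 → Sep 21, 2112: 366 days (Feb 29, 2112 is in that span).
Sep 21, 2112 → Sep 21, 2113: 365 days.
Sep 21, 2113 → Sep 21, 2114: 365 days.
Sep 21, 2114 → Sep 21, 2115: 365 days.
Sep 21, 2115 → Sep 21, 2116: 366 days (Feb 29, 2116 is in that span).
Sep 21, 2116 → Sep 21, 2117: 365 days.
Sep 21, 2117 → Sep 21, 2118: 365 days.
Sep 21, 2118 → Sep 21, 2119: 365 days.
Sep 21, 2119 → Sep 21, 2120: 366 days (Feb 29, 2120 is in that span).
Sep 21, 2120 → Sep 21, 2121: 365 days.
Sep 21, 2121 → Sep 21, 2122: 365 days.
Sep 21, 2122 → Sep 21, 2123: 365 days.
Sep 21, 2123 → Sep 21, 2124: 366 days (Feb 29, 2124 is in that span).
Sep 21, 2124 → Sep 21, 2125: 365 days.
Sep 21, 2125 → Sep 21, 2126: 365 days.
Sep 21, 2126 → Oct 21, 2126: 30 days (September has 30).
Oct 21, 2126 → Nov 21, 2126: 31 days (October has 31).
Nov 21, 2126 → Dec 21, 2126: 30 days (November has 30).
Dec 21, 2126 → Jan 21, 2127: 31 days (December has 31).
Jan 21, 2127 → Feb 21, 2127: 31 days (January has 31).
Feb 21, 2127 → Mar 21, 2127: 28 days (February has 28).
Mar 21, 2127 → Apr 21, 2127: 31 days (March has 31).
Apr 21, 2127 → May 21, 2127: 30 days (April has 30).
May 21, 2127 → May 31, 2127: 10 days.
Total: 6096 days.

6096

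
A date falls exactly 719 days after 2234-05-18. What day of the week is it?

Friday

First find the weekday of May 18, 2234. Doomsday rule: the anchor day for the 2200s is Friday. For year 34: 34÷12 = 2 r 10, and 10÷4 = 2, so 2+10+2 = 14.
Friday + 14 ≡ Friday — that's 2234's doomsday.
In May the doomsday date is May 9.
May 18 is 9 days after May 9; 9 mod 7 = 2, so Friday + 2 = Sunday.
719 mod 7 = 5, so 719 days after a Sunday is Sunday + 5 = Friday.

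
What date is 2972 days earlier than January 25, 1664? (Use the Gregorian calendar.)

−365 (one year) → Jan 25, 1663 (2607 left).
−365 (one year) → Jan 25, 1662 (2242 left).
−365 (one year) → Jan 25, 1661 (1877 left).
−366 (one year; includes Feb 29, 1660) → Jan 25, 1660 (1511 left).
−365 (one year) → Jan 25, 1659 (1146 left).
−365 (one year) → Jan 25, 1658 (781 left).
−365 (one year) → Jan 25, 1657 (416 left).
−366 (one year; includes Feb 29, 1656) → Jan 25, 1656 (50 left).
−25 → Dec 31, 1655 (end of Dec, 31 days; 25 left).
−25 → Dec 6, 1655.

December 6, 1655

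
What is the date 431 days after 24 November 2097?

+365 (one year) → Nov 24, 2098 (66 left).
Nov has 30 days: +7 → Dec 1, 2098 (59 left).
Dec has 31 days: +31 → Jan 1, 2099 (28 left).
+28 → Jan 29, 2099.

January 29, 2099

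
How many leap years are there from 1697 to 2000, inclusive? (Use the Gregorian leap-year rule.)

Multiples of 4 in [1697,2000]: 76.
Of those, multiples of 100: 4 (not leap unless ÷400).
Multiples of 400: 1.
Leap years = 76 − 4 + 1 = 73.

73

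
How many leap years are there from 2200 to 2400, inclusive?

49

Multiples of 4 in [2200,2400]: 51.
Of those, multiples of 100: 3 (not leap unless ÷400).
Multiples of 400: 1.
Leap years = 51 − 3 + 1 = 49.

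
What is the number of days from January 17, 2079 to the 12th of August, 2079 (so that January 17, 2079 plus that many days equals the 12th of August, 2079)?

Jan 17, 2079 → Feb 17, 2079: 31 days (January has 31).
Feb 17, 2079 → Mar 17, 2079: 28 days (February has 28).
Mar 17, 2079 → Apr 17, 2079: 31 days (March has 31).
Apr 17, 2079 → May 17, 2079: 30 days (April has 30).
May 17, 2079 → Jun 17, 2079: 31 days (May has 31).
Jun 17, 2079 → Jul 17, 2079: 30 days (June has 30).
Jul 17, 2079 → Aug 12, 2079: 26 days.
Total: 207 days.

207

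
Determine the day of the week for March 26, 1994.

Saturday

January 1, 1994 is a Saturday.
Jan 1, 1994 → Feb 1, 1994: 31 days (January has 31).
Feb 1, 1994 → Mar 1, 1994: 28 days (February has 28).
Mar 1, 1994 → Mar 26, 1994: 25 days.
Total: 84 days.
84 mod 7 = 0, so Saturday + 0 = Saturday.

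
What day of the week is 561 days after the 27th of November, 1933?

Tuesday

Nov 27, 1933 is a Monday.
561 mod 7 = 1, so 561 days after a Monday is Monday + 1 = Tuesday.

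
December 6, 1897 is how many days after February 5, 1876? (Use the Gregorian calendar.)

7975

Feb 5, 1876 → Feb 5, 1877: 366 days (Feb 29, 1876 is in that span).
Feb 5, 1877 → Feb 5, 1878: 365 days.
Feb 5, 1878 → Feb 5, 1879: 365 days.
Feb 5, 1879 → Feb 5, 1880: 365 days.
Feb 5, 1880 → Feb 5, 1881: 366 days (Feb 29, 1880 is in that span).
Feb 5, 1881 → Feb 5, 1882: 365 days.
Feb 5, 1882 → Feb 5, 1883: 365 days.
Feb 5, 1883 → Feb 5, 1884: 365 days.
Feb 5, 1884 → Feb 5, 1885: 366 days (Feb 29, 1884 is in that span).
Feb 5, 1885 → Feb 5, 1886: 365 days.
Feb 5, 1886 → Feb 5, 1887: 365 days.
Feb 5, 1887 → Feb 5, 1888: 365 days.
Feb 5, 1888 → Feb 5, 1889: 366 days (Feb 29, 1888 is in that span).
Feb 5, 1889 → Feb 5, 1890: 365 days.
Feb 5, 1890 → Feb 5, 1891: 365 days.
Feb 5, 1891 → Feb 5, 1892: 365 days.
Feb 5, 1892 → Feb 5, 1893: 366 days (Feb 29, 1892 is in that span).
Feb 5, 1893 → Feb 5, 1894: 365 days.
Feb 5, 1894 → Feb 5, 1895: 365 days.
Feb 5, 1895 → Feb 5, 1896: 365 days.
Feb 5, 1896 → Feb 5, 1897: 366 days (Feb 29, 1896 is in that span).
Feb 5, 1897 → Mar 5, 1897: 28 days (February has 28).
Mar 5, 1897 → Apr 5, 1897: 31 days (March has 31).
Apr 5, 1897 → May 5, 1897: 30 days (April has 30).
May 5, 1897 → Jun 5, 1897: 31 days (May has 31).
Jun 5, 1897 → Jul 5, 1897: 30 days (June has 30).
Jul 5, 1897 → Aug 5, 1897: 31 days (July has 31).
Aug 5, 1897 → Sep 5, 1897: 31 days (August has 31).
Sep 5, 1897 → Oct 5, 1897: 30 days (September has 30).
Oct 5, 1897 → Nov 5, 1897: 31 days (October has 31).
Nov 5, 1897 → Dec 5, 1897: 30 days (November has 30).
Dec 5, 1897 → Dec 6, 1897: 1 days.
Total: 7975 days.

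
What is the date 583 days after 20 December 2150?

July 25, 2152

+365 (one year) → Dec 20, 2151 (218 left).
Dec has 31 days: +12 → Jan 1, 2152 (206 left).
Jan has 31 days: +31 → Feb 1, 2152 (175 left).
Feb has 29 days: +29 → Mar 1, 2152 (146 left).
Mar has 31 days: +31 → Apr 1, 2152 (115 left).
Apr has 30 days: +30 → May 1, 2152 (85 left).
May has 31 days: +31 → Jun 1, 2152 (54 left).
Jun has 30 days: +30 → Jul 1, 2152 (24 left).
+24 → Jul 25, 2152.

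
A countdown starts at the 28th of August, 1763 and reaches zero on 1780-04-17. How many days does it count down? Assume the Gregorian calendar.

6077

Aug 28, 1763 → Aug 28, 1764: 366 days (Feb 29, 1764 is in that span).
Aug 28, 1764 → Aug 28, 1765: 365 days.
Aug 28, 1765 → Aug 28, 1766: 365 days.
Aug 28, 1766 → Aug 28, 1767: 365 days.
Aug 28, 1767 → Aug 28, 1768: 366 days (Feb 29, 1768 is in that span).
Aug 28, 1768 → Aug 28, 1769: 365 days.
Aug 28, 1769 → Aug 28, 1770: 365 days.
Aug 28, 1770 → Aug 28, 1771: 365 days.
Aug 28, 1771 → Aug 28, 1772: 366 days (Feb 29, 1772 is in that span).
Aug 28, 1772 → Aug 28, 1773: 365 days.
Aug 28, 1773 → Aug 28, 1774: 365 days.
Aug 28, 1774 → Aug 28, 1775: 365 days.
Aug 28, 1775 → Aug 28, 1776: 366 days (Feb 29, 1776 is in that span).
Aug 28, 1776 → Aug 28, 1777: 365 days.
Aug 28, 1777 → Aug 28, 1778: 365 days.
Aug 28, 1778 → Aug 28, 1779: 365 days.
Aug 28, 1779 → Sep 28, 1779: 31 days (August has 31).
Sep 28, 1779 → Oct 28, 1779: 30 days (September has 30).
Oct 28, 1779 → Nov 28, 1779: 31 days (October has 31).
Nov 28, 1779 → Dec 28, 1779: 30 days (November has 30).
Dec 28, 1779 → Jan 28, 1780: 31 days (December has 31).
Jan 28, 1780 → Feb 28, 1780: 31 days (January has 31).
Feb 28, 1780 → Mar 28, 1780: 29 days (February has 29).
Mar 28, 1780 → Apr 17, 1780: 20 days.
Total: 6077 days.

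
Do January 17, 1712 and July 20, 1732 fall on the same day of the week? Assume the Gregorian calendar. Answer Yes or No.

Yes

From Jan 17, 1712 to Jul 20, 1732 is 7490 days.
7490 mod 7 = 0, so they are the same weekday.
(Jan 17, 1712 is a Sunday; Jul 20, 1732 is a Sunday.)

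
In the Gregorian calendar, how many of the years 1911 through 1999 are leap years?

Multiples of 4 in [1911,1999]: 22.
Of those, multiples of 100: 0 (not leap unless ÷400).
Multiples of 400: 0.
Leap years = 22 − 0 + 0 = 22.

22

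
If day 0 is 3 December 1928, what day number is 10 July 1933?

Dec 3, 1928 → Dec 3, 1929: 365 days.
Dec 3, 1929 → Dec 3, 1930: 365 days.
Dec 3, 1930 → Dec 3, 1931: 365 days.
Dec 3, 1931 → Dec 3, 1932: 366 days (Feb 29, 1932 is in that span).
Dec 3, 1932 → Jan 3, 1933: 31 days (December has 31).
Jan 3, 1933 → Feb 3, 1933: 31 days (January has 31).
Feb 3, 1933 → Mar 3, 1933: 28 days (February has 28).
Mar 3, 1933 → Apr 3, 1933: 31 days (March has 31).
Apr 3, 1933 → May 3, 1933: 30 days (April has 30).
May 3, 1933 → Jun 3, 1933: 31 days (May has 31).
Jun 3, 1933 → Jul 3, 1933: 30 days (June has 30).
Jul 3, 1933 → Jul 10, 1933: 7 days.
Total: 1680 days.

1680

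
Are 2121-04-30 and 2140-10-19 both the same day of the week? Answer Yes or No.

From Apr 30, 2121 to Oct 19, 2140 is 7112 days.
7112 mod 7 = 0, so they are the same weekday.
(Apr 30, 2121 is a Wednesday; Oct 19, 2140 is a Wednesday.)

Yes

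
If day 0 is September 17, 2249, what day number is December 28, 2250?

Sep 17, 2249 → Sep 17, 2250: 365 days.
Sep 17, 2250 → Oct 17, 2250: 30 days (September has 30).
Oct 17, 2250 → Nov 17, 2250: 31 days (October has 31).
Nov 17, 2250 → Dec 17, 2250: 30 days (November has 30).
Dec 17, 2250 → Dec 28, 2250: 11 days.
Total: 467 days.

467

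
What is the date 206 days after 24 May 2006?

May has 31 days: +8 → Jun 1, 2006 (198 left).
Jun has 30 days: +30 → Jul 1, 2006 (168 left).
Jul has 31 days: +31 → Aug 1, 2006 (137 left).
Aug has 31 days: +31 → Sep 1, 2006 (106 left).
Sep has 30 days: +30 → Oct 1, 2006 (76 left).
Oct has 31 days: +31 → Nov 1, 2006 (45 left).
Nov has 30 days: +30 → Dec 1, 2006 (15 left).
+15 → Dec 16, 2006.

December 16, 2006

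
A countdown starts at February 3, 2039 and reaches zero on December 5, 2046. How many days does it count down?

2862

Feb 3, 2039 → Feb 3, 2040: 365 days.
Feb 3, 2040 → Feb 3, 2041: 366 days (Feb 29, 2040 is in that span).
Feb 3, 2041 → Feb 3, 2042: 365 days.
Feb 3, 2042 → Feb 3, 2043: 365 days.
Feb 3, 2043 → Feb 3, 2044: 365 days.
Feb 3, 2044 → Feb 3, 2045: 366 days (Feb 29, 2044 is in that span).
Feb 3, 2045 → Feb 3, 2046: 365 days.
Feb 3, 2046 → Mar 3, 2046: 28 days (February has 28).
Mar 3, 2046 → Apr 3, 2046: 31 days (March has 31).
Apr 3, 2046 → May 3, 2046: 30 days (April has 30).
May 3, 2046 → Jun 3, 2046: 31 days (May has 31).
Jun 3, 2046 → Jul 3, 2046: 30 days (June has 30).
Jul 3, 2046 → Aug 3, 2046: 31 days (July has 31).
Aug 3, 2046 → Sep 3, 2046: 31 days (August has 31).
Sep 3, 2046 → Oct 3, 2046: 30 days (September has 30).
Oct 3, 2046 → Nov 3, 2046: 31 days (October has 31).
Nov 3, 2046 → Dec 3, 2046: 30 days (November has 30).
Dec 3, 2046 → Dec 5, 2046: 2 days.
Total: 2862 days.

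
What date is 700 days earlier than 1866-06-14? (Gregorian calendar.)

−365 (one year) → Jun 14, 1865 (335 left).
−14 → May 31, 1865 (end of May, 31 days; 321 left).
−31 → Apr 30, 1865 (end of Apr, 30 days; 290 left).
−30 → Mar 31, 1865 (end of Mar, 31 days; 260 left).
−31 → Feb 28, 1865 (end of Feb, 28 days; 229 left).
−28 → Jan 31, 1865 (end of Jan, 31 days; 201 left).
−31 → Dec 31, 1864 (end of Dec, 31 days; 170 left).
−31 → Nov 30, 1864 (end of Nov, 30 days; 139 left).
−30 → Oct 31, 1864 (end of Oct, 31 days; 109 left).
−31 → Sep 30, 1864 (end of Sep, 30 days; 78 left).
−30 → Aug 31, 1864 (end of Aug, 31 days; 48 left).
−31 → Jul 31, 1864 (end of Jul, 31 days; 17 left).
−17 → Jul 14, 1864.

July 14, 1864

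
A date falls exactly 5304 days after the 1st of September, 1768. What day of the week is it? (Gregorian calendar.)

First find the weekday of Sep 1, 1768. Doomsday rule: the anchor day for the 1700s is Sunday. For year 68: 68÷12 = 5 r 8, and 8÷4 = 2, so 5+8+2 = 15.
Sunday + 15 ≡ Monday — that's 1768's doomsday.
In September the doomsday date is Sep 5.
Sep 1 is 4 days before Sep 5; 4 mod 7 = 4, so Monday − 4 = Thursday.
5304 mod 7 = 5, so 5304 days after a Thursday is Thursday + 5 = Tuesday.

Tuesday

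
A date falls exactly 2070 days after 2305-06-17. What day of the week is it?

Thursday

First find the weekday of Jun 17, 2305. Doomsday rule: the anchor day for the 2300s is Wednesday. For year 05: 5÷12 = 0 r 5, and 5÷4 = 1, so 0+5+1 = 6.
Wednesday + 6 ≡ Tuesday — that's 2305's doomsday.
In June the doomsday date is Jun 6.
Jun 17 is 11 days after Jun 6; 11 mod 7 = 4, so Tuesday + 4 = Saturday.
2070 mod 7 = 5, so 2070 days after a Saturday is Saturday + 5 = Thursday.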